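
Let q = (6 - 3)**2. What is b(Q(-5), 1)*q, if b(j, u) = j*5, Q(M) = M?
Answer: -225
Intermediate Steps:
b(j, u) = 5*j
q = 9 (q = 3**2 = 9)
b(Q(-5), 1)*q = (5*(-5))*9 = -25*9 = -225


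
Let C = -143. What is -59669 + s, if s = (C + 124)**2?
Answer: -59308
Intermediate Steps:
s = 361 (s = (-143 + 124)**2 = (-19)**2 = 361)
-59669 + s = -59669 + 361 = -59308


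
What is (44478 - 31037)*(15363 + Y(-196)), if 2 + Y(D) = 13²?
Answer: 208738730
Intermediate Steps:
Y(D) = 167 (Y(D) = -2 + 13² = -2 + 169 = 167)
(44478 - 31037)*(15363 + Y(-196)) = (44478 - 31037)*(15363 + 167) = 13441*15530 = 208738730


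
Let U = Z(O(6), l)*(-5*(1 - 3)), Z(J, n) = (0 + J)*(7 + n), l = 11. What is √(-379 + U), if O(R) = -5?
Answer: I*√1279 ≈ 35.763*I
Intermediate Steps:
Z(J, n) = J*(7 + n)
U = -900 (U = (-5*(7 + 11))*(-5*(1 - 3)) = (-5*18)*(-5*(-2)) = -90*10 = -900)
√(-379 + U) = √(-379 - 900) = √(-1279) = I*√1279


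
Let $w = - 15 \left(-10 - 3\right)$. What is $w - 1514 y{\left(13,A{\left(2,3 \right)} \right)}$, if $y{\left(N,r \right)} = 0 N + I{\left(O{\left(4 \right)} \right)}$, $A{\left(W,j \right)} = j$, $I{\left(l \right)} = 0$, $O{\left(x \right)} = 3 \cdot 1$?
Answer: $195$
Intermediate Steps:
$O{\left(x \right)} = 3$
$y{\left(N,r \right)} = 0$ ($y{\left(N,r \right)} = 0 N + 0 = 0 + 0 = 0$)
$w = 195$ ($w = \left(-15\right) \left(-13\right) = 195$)
$w - 1514 y{\left(13,A{\left(2,3 \right)} \right)} = 195 - 0 = 195 + 0 = 195$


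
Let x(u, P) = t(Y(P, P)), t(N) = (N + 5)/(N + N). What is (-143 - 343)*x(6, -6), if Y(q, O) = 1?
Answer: -1458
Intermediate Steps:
t(N) = (5 + N)/(2*N) (t(N) = (5 + N)/((2*N)) = (5 + N)*(1/(2*N)) = (5 + N)/(2*N))
x(u, P) = 3 (x(u, P) = (½)*(5 + 1)/1 = (½)*1*6 = 3)
(-143 - 343)*x(6, -6) = (-143 - 343)*3 = -486*3 = -1458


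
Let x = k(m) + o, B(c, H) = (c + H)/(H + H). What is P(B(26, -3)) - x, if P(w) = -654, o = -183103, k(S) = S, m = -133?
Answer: 182582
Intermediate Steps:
B(c, H) = (H + c)/(2*H) (B(c, H) = (H + c)/((2*H)) = (H + c)*(1/(2*H)) = (H + c)/(2*H))
x = -183236 (x = -133 - 183103 = -183236)
P(B(26, -3)) - x = -654 - 1*(-183236) = -654 + 183236 = 182582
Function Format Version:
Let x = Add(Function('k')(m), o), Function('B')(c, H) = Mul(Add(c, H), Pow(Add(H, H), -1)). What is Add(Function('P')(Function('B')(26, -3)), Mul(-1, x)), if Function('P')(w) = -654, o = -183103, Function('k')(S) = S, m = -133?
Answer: 182582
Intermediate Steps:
Function('B')(c, H) = Mul(Rational(1, 2), Pow(H, -1), Add(H, c)) (Function('B')(c, H) = Mul(Add(H, c), Pow(Mul(2, H), -1)) = Mul(Add(H, c), Mul(Rational(1, 2), Pow(H, -1))) = Mul(Rational(1, 2), Pow(H, -1), Add(H, c)))
x = -183236 (x = Add(-133, -183103) = -183236)
Add(Function('P')(Function('B')(26, -3)), Mul(-1, x)) = Add(-654, Mul(-1, -183236)) = Add(-654, 183236) = 182582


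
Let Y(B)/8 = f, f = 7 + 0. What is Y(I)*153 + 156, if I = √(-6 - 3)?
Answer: 8724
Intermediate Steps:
I = 3*I (I = √(-9) = 3*I ≈ 3.0*I)
f = 7
Y(B) = 56 (Y(B) = 8*7 = 56)
Y(I)*153 + 156 = 56*153 + 156 = 8568 + 156 = 8724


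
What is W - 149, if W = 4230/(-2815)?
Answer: -84733/563 ≈ -150.50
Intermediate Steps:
W = -846/563 (W = 4230*(-1/2815) = -846/563 ≈ -1.5027)
W - 149 = -846/563 - 149 = -84733/563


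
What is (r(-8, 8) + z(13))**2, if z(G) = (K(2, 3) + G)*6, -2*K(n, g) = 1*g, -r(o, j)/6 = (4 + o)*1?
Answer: 8649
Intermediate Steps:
r(o, j) = -24 - 6*o (r(o, j) = -6*(4 + o) = -24 - 6*o)
K(n, g) = -g/2
z(G) = -9 + 6*G (z(G) = (-1/2*3 + G)*6 = (-3/2 + G)*6 = -9 + 6*G)
(r(-8, 8) + z(13))**2 = ((-24 - 6*(-8)) + (-9 + 6*13))**2 = ((-24 + 48) + (-9 + 78))**2 = (24 + 69)**2 = 93**2 = 8649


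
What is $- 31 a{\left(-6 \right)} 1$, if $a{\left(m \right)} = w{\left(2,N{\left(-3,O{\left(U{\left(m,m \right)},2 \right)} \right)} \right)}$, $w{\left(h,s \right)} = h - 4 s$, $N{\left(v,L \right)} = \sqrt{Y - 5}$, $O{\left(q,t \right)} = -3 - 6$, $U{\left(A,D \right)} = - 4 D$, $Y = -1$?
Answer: $-62 + 124 i \sqrt{6} \approx -62.0 + 303.74 i$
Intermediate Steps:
$O{\left(q,t \right)} = -9$ ($O{\left(q,t \right)} = -3 - 6 = -9$)
$N{\left(v,L \right)} = i \sqrt{6}$ ($N{\left(v,L \right)} = \sqrt{-1 - 5} = \sqrt{-6} = i \sqrt{6}$)
$a{\left(m \right)} = 2 - 4 i \sqrt{6}$
$- 31 a{\left(-6 \right)} 1 = - 31 \left(2 - 4 i \sqrt{6}\right) 1 = \left(-62 + 124 i \sqrt{6}\right) 1 = -62 + 124 i \sqrt{6}$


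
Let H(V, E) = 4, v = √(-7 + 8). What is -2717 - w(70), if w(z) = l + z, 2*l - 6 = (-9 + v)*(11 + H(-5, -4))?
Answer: -2730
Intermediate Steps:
v = 1 (v = √1 = 1)
l = -57 (l = 3 + ((-9 + 1)*(11 + 4))/2 = 3 + (-8*15)/2 = 3 + (½)*(-120) = 3 - 60 = -57)
w(z) = -57 + z
-2717 - w(70) = -2717 - (-57 + 70) = -2717 - 1*13 = -2717 - 13 = -2730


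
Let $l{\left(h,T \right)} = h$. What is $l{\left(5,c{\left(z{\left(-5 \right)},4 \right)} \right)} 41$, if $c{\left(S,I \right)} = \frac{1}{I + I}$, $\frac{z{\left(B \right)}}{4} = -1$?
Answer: $205$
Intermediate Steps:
$z{\left(B \right)} = -4$ ($z{\left(B \right)} = 4 \left(-1\right) = -4$)
$c{\left(S,I \right)} = \frac{1}{2 I}$
$l{\left(5,c{\left(z{\left(-5 \right)},4 \right)} \right)} 41 = 5 \cdot 41 = 205$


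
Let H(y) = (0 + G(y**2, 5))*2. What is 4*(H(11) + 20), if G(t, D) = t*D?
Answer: 4920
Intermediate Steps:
G(t, D) = D*t
H(y) = 10*y**2 (H(y) = (0 + 5*y**2)*2 = (5*y**2)*2 = 10*y**2)
4*(H(11) + 20) = 4*(10*11**2 + 20) = 4*(10*121 + 20) = 4*(1210 + 20) = 4*1230 = 4920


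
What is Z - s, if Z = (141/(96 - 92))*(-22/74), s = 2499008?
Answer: -369854735/148 ≈ -2.4990e+6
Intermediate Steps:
Z = -1551/148 (Z = (141/4)*(-22*1/74) = (141*(1/4))*(-11/37) = (141/4)*(-11/37) = -1551/148 ≈ -10.480)
Z - s = -1551/148 - 1*2499008 = -1551/148 - 2499008 = -369854735/148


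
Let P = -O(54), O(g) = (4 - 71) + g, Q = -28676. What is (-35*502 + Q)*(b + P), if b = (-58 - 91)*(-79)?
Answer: -544962864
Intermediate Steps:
O(g) = -67 + g
P = 13 (P = -(-67 + 54) = -1*(-13) = 13)
b = 11771 (b = -149*(-79) = 11771)
(-35*502 + Q)*(b + P) = (-35*502 - 28676)*(11771 + 13) = (-17570 - 28676)*11784 = -46246*11784 = -544962864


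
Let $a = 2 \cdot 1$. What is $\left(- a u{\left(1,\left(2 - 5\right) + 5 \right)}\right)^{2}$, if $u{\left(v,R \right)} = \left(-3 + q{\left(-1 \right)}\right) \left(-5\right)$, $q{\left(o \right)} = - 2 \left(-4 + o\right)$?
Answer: $4900$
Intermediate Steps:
$q{\left(o \right)} = 8 - 2 o$
$a = 2$
$u{\left(v,R \right)} = -35$ ($u{\left(v,R \right)} = \left(-3 + \left(8 - -2\right)\right) \left(-5\right) = \left(-3 + \left(8 + 2\right)\right) \left(-5\right) = \left(-3 + 10\right) \left(-5\right) = 7 \left(-5\right) = -35$)
$\left(- a u{\left(1,\left(2 - 5\right) + 5 \right)}\right)^{2} = \left(\left(-1\right) 2 \left(-35\right)\right)^{2} = \left(\left(-2\right) \left(-35\right)\right)^{2} = 70^{2} = 4900$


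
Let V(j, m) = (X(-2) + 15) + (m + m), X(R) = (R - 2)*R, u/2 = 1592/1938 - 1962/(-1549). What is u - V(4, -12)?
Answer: 7769345/1500981 ≈ 5.1762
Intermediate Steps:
u = 6268364/1500981 (u = 2*(1592/1938 - 1962/(-1549)) = 2*(1592*(1/1938) - 1962*(-1/1549)) = 2*(796/969 + 1962/1549) = 2*(3134182/1500981) = 6268364/1500981 ≈ 4.1762)
X(R) = R*(-2 + R) (X(R) = (-2 + R)*R = R*(-2 + R))
V(j, m) = 23 + 2*m (V(j, m) = (-2*(-2 - 2) + 15) + (m + m) = (-2*(-4) + 15) + 2*m = (8 + 15) + 2*m = 23 + 2*m)
u - V(4, -12) = 6268364/1500981 - (23 + 2*(-12)) = 6268364/1500981 - (23 - 24) = 6268364/1500981 - 1*(-1) = 6268364/1500981 + 1 = 7769345/1500981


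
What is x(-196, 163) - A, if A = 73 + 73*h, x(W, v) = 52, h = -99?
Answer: 7206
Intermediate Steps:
A = -7154 (A = 73 + 73*(-99) = 73 - 7227 = -7154)
x(-196, 163) - A = 52 - 1*(-7154) = 52 + 7154 = 7206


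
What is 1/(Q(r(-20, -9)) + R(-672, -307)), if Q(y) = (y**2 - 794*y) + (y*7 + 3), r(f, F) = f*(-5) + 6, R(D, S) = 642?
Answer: -1/71541 ≈ -1.3978e-5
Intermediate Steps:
r(f, F) = 6 - 5*f (r(f, F) = -5*f + 6 = 6 - 5*f)
Q(y) = 3 + y**2 - 787*y (Q(y) = (y**2 - 794*y) + (7*y + 3) = (y**2 - 794*y) + (3 + 7*y) = 3 + y**2 - 787*y)
1/(Q(r(-20, -9)) + R(-672, -307)) = 1/((3 + (6 - 5*(-20))**2 - 787*(6 - 5*(-20))) + 642) = 1/((3 + (6 + 100)**2 - 787*(6 + 100)) + 642) = 1/((3 + 106**2 - 787*106) + 642) = 1/((3 + 11236 - 83422) + 642) = 1/(-72183 + 642) = 1/(-71541) = -1/71541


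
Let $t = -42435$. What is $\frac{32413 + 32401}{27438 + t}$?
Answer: $- \frac{64814}{14997} \approx -4.3218$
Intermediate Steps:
$\frac{32413 + 32401}{27438 + t} = \frac{32413 + 32401}{27438 - 42435} = \frac{64814}{-14997} = 64814 \left(- \frac{1}{14997}\right) = - \frac{64814}{14997}$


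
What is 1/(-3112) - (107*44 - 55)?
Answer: -14480137/3112 ≈ -4653.0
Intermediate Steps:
1/(-3112) - (107*44 - 55) = -1/3112 - (4708 - 55) = -1/3112 - 1*4653 = -1/3112 - 4653 = -14480137/3112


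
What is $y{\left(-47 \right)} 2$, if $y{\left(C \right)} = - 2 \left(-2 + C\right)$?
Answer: $196$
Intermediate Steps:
$y{\left(C \right)} = 4 - 2 C$
$y{\left(-47 \right)} 2 = \left(4 - -94\right) 2 = \left(4 + 94\right) 2 = 98 \cdot 2 = 196$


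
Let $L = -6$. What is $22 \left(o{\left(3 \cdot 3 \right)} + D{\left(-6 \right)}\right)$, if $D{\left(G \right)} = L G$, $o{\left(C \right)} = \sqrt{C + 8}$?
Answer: $792 + 22 \sqrt{17} \approx 882.71$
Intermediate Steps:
$o{\left(C \right)} = \sqrt{8 + C}$
$D{\left(G \right)} = - 6 G$
$22 \left(o{\left(3 \cdot 3 \right)} + D{\left(-6 \right)}\right) = 22 \left(\sqrt{8 + 3 \cdot 3} - -36\right) = 22 \left(\sqrt{8 + 9} + 36\right) = 22 \left(\sqrt{17} + 36\right) = 22 \left(36 + \sqrt{17}\right) = 792 + 22 \sqrt{17}$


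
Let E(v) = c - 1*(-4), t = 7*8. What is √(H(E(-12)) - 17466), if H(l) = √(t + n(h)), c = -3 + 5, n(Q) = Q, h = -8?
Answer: √(-17466 + 4*√3) ≈ 132.13*I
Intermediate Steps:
t = 56
c = 2
E(v) = 6 (E(v) = 2 - 1*(-4) = 2 + 4 = 6)
H(l) = 4*√3 (H(l) = √(56 - 8) = √48 = 4*√3)
√(H(E(-12)) - 17466) = √(4*√3 - 17466) = √(-17466 + 4*√3)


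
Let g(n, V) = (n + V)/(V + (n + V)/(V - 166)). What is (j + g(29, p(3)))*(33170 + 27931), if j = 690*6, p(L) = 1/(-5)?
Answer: 128342161692/517 ≈ 2.4824e+8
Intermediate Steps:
p(L) = -1/5
j = 4140
g(n, V) = (V + n)/(V + (V + n)/(-166 + V))
(j + g(29, p(3)))*(33170 + 27931) = (4140 + ((-1/5)**2 - 166*(-1/5) - 166*29 - 1/5*29)/(29 + (-1/5)**2 - 165*(-1/5)))*(33170 + 27931) = (4140 + (1/25 + 166/5 - 4814 - 29/5)/(29 + 1/25 + 33))*61101 = (4140 - 119664/25/(1551/25))*61101 = (4140 + (25/1551)*(-119664/25))*61101 = (4140 - 39888/517)*61101 = (2100492/517)*61101 = 128342161692/517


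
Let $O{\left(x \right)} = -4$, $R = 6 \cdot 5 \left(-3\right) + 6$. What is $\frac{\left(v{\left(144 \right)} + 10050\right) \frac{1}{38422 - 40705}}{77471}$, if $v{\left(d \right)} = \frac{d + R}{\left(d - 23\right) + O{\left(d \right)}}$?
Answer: $- \frac{391970}{6897785427} \approx -5.6825 \cdot 10^{-5}$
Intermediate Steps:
$R = -84$ ($R = 30 \left(-3\right) + 6 = -90 + 6 = -84$)
$v{\left(d \right)} = \frac{-84 + d}{-27 + d}$ ($v{\left(d \right)} = \frac{d - 84}{\left(d - 23\right) - 4} = \frac{-84 + d}{\left(-23 + d\right) - 4} = \frac{-84 + d}{-27 + d}$)
$\frac{\left(v{\left(144 \right)} + 10050\right) \frac{1}{38422 - 40705}}{77471} = \frac{\left(\frac{-84 + 144}{-27 + 144} + 10050\right) \frac{1}{38422 - 40705}}{77471} = \frac{\frac{1}{117} \cdot 60 + 10050}{-2283} \cdot \frac{1}{77471} = \left(\frac{1}{117} \cdot 60 + 10050\right) \left(- \frac{1}{2283}\right) \frac{1}{77471} = \left(\frac{20}{39} + 10050\right) \left(- \frac{1}{2283}\right) \frac{1}{77471} = \frac{391970}{39} \left(- \frac{1}{2283}\right) \frac{1}{77471} = \left(- \frac{391970}{89037}\right) \frac{1}{77471} = - \frac{391970}{6897785427}$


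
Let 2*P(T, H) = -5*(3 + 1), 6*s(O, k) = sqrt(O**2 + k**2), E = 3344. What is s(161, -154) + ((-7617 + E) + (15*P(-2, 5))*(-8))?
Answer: -3073 + 7*sqrt(1013)/6 ≈ -3035.9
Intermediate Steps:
s(O, k) = sqrt(O**2 + k**2)/6
P(T, H) = -10 (P(T, H) = (-5*(3 + 1))/2 = (-5*4)/2 = (1/2)*(-20) = -10)
s(161, -154) + ((-7617 + E) + (15*P(-2, 5))*(-8)) = sqrt(161**2 + (-154)**2)/6 + ((-7617 + 3344) + (15*(-10))*(-8)) = sqrt(25921 + 23716)/6 + (-4273 - 150*(-8)) = sqrt(49637)/6 + (-4273 + 1200) = (7*sqrt(1013))/6 - 3073 = 7*sqrt(1013)/6 - 3073 = -3073 + 7*sqrt(1013)/6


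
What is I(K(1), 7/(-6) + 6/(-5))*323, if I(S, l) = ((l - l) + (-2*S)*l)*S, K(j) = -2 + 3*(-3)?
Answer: 2774893/15 ≈ 1.8499e+5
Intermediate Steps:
K(j) = -11 (K(j) = -2 - 9 = -11)
I(S, l) = -2*l*S**2 (I(S, l) = (0 - 2*S*l)*S = (-2*S*l)*S = -2*l*S**2)
I(K(1), 7/(-6) + 6/(-5))*323 = -2*(7/(-6) + 6/(-5))*(-11)**2*323 = -2*(7*(-1/6) + 6*(-1/5))*121*323 = -2*(-7/6 - 6/5)*121*323 = -2*(-71/30)*121*323 = (8591/15)*323 = 2774893/15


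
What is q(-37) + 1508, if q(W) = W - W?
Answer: 1508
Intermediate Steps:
q(W) = 0
q(-37) + 1508 = 0 + 1508 = 1508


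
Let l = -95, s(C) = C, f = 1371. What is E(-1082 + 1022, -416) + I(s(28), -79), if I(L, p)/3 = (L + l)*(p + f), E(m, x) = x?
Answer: -260108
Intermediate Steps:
I(L, p) = 3*(-95 + L)*(1371 + p) (I(L, p) = 3*((L - 95)*(p + 1371)) = 3*((-95 + L)*(1371 + p)) = 3*(-95 + L)*(1371 + p))
E(-1082 + 1022, -416) + I(s(28), -79) = -416 + (-390735 - 285*(-79) + 4113*28 + 3*28*(-79)) = -416 + (-390735 + 22515 + 115164 - 6636) = -416 - 259692 = -260108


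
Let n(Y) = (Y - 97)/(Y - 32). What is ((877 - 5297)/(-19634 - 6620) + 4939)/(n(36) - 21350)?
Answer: -259345852/1121846547 ≈ -0.23118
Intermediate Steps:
n(Y) = (-97 + Y)/(-32 + Y)
((877 - 5297)/(-19634 - 6620) + 4939)/(n(36) - 21350) = ((877 - 5297)/(-19634 - 6620) + 4939)/((-97 + 36)/(-32 + 36) - 21350) = (-4420/(-26254) + 4939)/(-61/4 - 21350) = (-4420*(-1/26254) + 4939)/((¼)*(-61) - 21350) = (2210/13127 + 4939)/(-61/4 - 21350) = 64836463/(13127*(-85461/4)) = (64836463/13127)*(-4/85461) = -259345852/1121846547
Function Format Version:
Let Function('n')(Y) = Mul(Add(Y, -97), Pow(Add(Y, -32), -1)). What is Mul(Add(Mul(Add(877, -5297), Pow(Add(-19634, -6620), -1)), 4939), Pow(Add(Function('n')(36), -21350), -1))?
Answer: Rational(-259345852, 1121846547) ≈ -0.23118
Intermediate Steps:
Function('n')(Y) = Mul(Pow(Add(-32, Y), -1), Add(-97, Y)) (Function('n')(Y) = Mul(Add(-97, Y), Pow(Add(-32, Y), -1)) = Mul(Pow(Add(-32, Y), -1), Add(-97, Y)))
Mul(Add(Mul(Add(877, -5297), Pow(Add(-19634, -6620), -1)), 4939), Pow(Add(Function('n')(36), -21350), -1)) = Mul(Add(Mul(Add(877, -5297), Pow(Add(-19634, -6620), -1)), 4939), Pow(Add(Mul(Pow(Add(-32, 36), -1), Add(-97, 36)), -21350), -1)) = Mul(Add(Mul(-4420, Pow(-26254, -1)), 4939), Pow(Add(Mul(Pow(4, -1), -61), -21350), -1)) = Mul(Add(Mul(-4420, Rational(-1, 26254)), 4939), Pow(Add(Mul(Rational(1, 4), -61), -21350), -1)) = Mul(Add(Rational(2210, 13127), 4939), Pow(Add(Rational(-61, 4), -21350), -1)) = Mul(Rational(64836463, 13127), Pow(Rational(-85461, 4), -1)) = Mul(Rational(64836463, 13127), Rational(-4, 85461)) = Rational(-259345852, 1121846547)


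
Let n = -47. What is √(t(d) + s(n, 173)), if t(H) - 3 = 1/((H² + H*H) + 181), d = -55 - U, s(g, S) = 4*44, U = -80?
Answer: 5*√1629114/477 ≈ 13.379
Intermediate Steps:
s(g, S) = 176
d = 25 (d = -55 - 1*(-80) = -55 + 80 = 25)
t(H) = 3 + 1/(181 + 2*H²) (t(H) = 3 + 1/((H² + H*H) + 181) = 3 + 1/((H² + H²) + 181) = 3 + 1/(2*H² + 181) = 3 + 1/(181 + 2*H²))
√(t(d) + s(n, 173)) = √(2*(272 + 3*25²)/(181 + 2*25²) + 176) = √(2*(272 + 3*625)/(181 + 2*625) + 176) = √(2*(272 + 1875)/(181 + 1250) + 176) = √(2*2147/1431 + 176) = √(2*(1/1431)*2147 + 176) = √(4294/1431 + 176) = √(256150/1431) = 5*√1629114/477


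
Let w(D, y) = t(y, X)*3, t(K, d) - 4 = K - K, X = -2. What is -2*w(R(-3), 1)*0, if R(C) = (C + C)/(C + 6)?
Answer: 0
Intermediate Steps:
t(K, d) = 4 (t(K, d) = 4 + (K - K) = 4 + 0 = 4)
R(C) = 2*C/(6 + C) (R(C) = (2*C)/(6 + C) = 2*C/(6 + C))
w(D, y) = 12 (w(D, y) = 4*3 = 12)
-2*w(R(-3), 1)*0 = -2*12*0 = -24*0 = 0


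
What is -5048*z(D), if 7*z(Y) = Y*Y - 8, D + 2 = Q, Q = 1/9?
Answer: 1812232/567 ≈ 3196.2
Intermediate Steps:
Q = ⅑ ≈ 0.11111
D = -17/9 (D = -2 + ⅑ = -17/9 ≈ -1.8889)
z(Y) = -8/7 + Y²/7 (z(Y) = (Y*Y - 8)/7 = (Y² - 8)/7 = (-8 + Y²)/7 = -8/7 + Y²/7)
-5048*z(D) = -5048*(-8/7 + (-17/9)²/7) = -5048*(-8/7 + (⅐)*(289/81)) = -5048*(-8/7 + 289/567) = -5048*(-359/567) = 1812232/567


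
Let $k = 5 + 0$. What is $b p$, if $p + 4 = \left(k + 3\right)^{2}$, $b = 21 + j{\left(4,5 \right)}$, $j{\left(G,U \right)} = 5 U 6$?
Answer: $10260$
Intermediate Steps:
$k = 5$
$j{\left(G,U \right)} = 30 U$
$b = 171$ ($b = 21 + 30 \cdot 5 = 21 + 150 = 171$)
$p = 60$ ($p = -4 + \left(5 + 3\right)^{2} = -4 + 8^{2} = -4 + 64 = 60$)
$b p = 171 \cdot 60 = 10260$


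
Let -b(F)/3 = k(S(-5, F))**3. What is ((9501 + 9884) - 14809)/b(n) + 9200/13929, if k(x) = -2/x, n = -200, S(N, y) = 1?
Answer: 888332/4643 ≈ 191.33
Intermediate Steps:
b(F) = 24 (b(F) = -3*(-2/1)**3 = -3*(-2*1)**3 = -3*(-2)**3 = -3*(-8) = 24)
((9501 + 9884) - 14809)/b(n) + 9200/13929 = ((9501 + 9884) - 14809)/24 + 9200/13929 = (19385 - 14809)*(1/24) + 9200*(1/13929) = 4576*(1/24) + 9200/13929 = 572/3 + 9200/13929 = 888332/4643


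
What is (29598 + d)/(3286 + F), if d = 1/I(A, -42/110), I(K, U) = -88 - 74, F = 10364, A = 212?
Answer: 191795/88452 ≈ 2.1684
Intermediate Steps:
I(K, U) = -162
d = -1/162 (d = 1/(-162) = -1/162 ≈ -0.0061728)
(29598 + d)/(3286 + F) = (29598 - 1/162)/(3286 + 10364) = (4794875/162)/13650 = (4794875/162)*(1/13650) = 191795/88452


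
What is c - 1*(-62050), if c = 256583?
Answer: 318633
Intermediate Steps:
c - 1*(-62050) = 256583 - 1*(-62050) = 256583 + 62050 = 318633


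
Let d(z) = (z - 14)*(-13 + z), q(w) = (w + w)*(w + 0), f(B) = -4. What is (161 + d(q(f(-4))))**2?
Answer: 253009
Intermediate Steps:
q(w) = 2*w**2 (q(w) = (2*w)*w = 2*w**2)
d(z) = (-14 + z)*(-13 + z)
(161 + d(q(f(-4))))**2 = (161 + (182 + (2*(-4)**2)**2 - 54*(-4)**2))**2 = (161 + (182 + (2*16)**2 - 54*16))**2 = (161 + (182 + 32**2 - 27*32))**2 = (161 + (182 + 1024 - 864))**2 = (161 + 342)**2 = 503**2 = 253009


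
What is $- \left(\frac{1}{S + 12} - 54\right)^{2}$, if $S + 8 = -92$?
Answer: $- \frac{22591009}{7744} \approx -2917.2$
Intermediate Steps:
$S = -100$ ($S = -8 - 92 = -100$)
$- \left(\frac{1}{S + 12} - 54\right)^{2} = - \left(\frac{1}{-100 + 12} - 54\right)^{2} = - \left(\frac{1}{-88} - 54\right)^{2} = - \left(- \frac{1}{88} - 54\right)^{2} = - \left(- \frac{4753}{88}\right)^{2} = \left(-1\right) \frac{22591009}{7744} = - \frac{22591009}{7744}$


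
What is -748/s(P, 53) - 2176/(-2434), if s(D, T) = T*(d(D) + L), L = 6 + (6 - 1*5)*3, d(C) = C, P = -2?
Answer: -506668/451507 ≈ -1.1222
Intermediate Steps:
L = 9 (L = 6 + (6 - 5)*3 = 6 + 1*3 = 6 + 3 = 9)
s(D, T) = T*(9 + D) (s(D, T) = T*(D + 9) = T*(9 + D))
-748/s(P, 53) - 2176/(-2434) = -748*1/(53*(9 - 2)) - 2176/(-2434) = -748/(53*7) - 2176*(-1/2434) = -748/371 + 1088/1217 = -506668/451507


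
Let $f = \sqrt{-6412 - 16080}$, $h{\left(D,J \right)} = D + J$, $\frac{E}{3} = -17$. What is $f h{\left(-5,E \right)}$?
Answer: $- 112 i \sqrt{5623} \approx - 8398.5 i$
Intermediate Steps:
$E = -51$ ($E = 3 \left(-17\right) = -51$)
$f = 2 i \sqrt{5623}$ ($f = \sqrt{-22492} = 2 i \sqrt{5623} \approx 149.97 i$)
$f h{\left(-5,E \right)} = 2 i \sqrt{5623} \left(-5 - 51\right) = 2 i \sqrt{5623} \left(-56\right) = - 112 i \sqrt{5623}$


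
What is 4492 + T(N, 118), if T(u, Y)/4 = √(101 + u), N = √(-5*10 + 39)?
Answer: 4492 + 4*√(101 + I*√11) ≈ 4532.2 + 0.65994*I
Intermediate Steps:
N = I*√11 (N = √(-50 + 39) = √(-11) = I*√11 ≈ 3.3166*I)
T(u, Y) = 4*√(101 + u)
4492 + T(N, 118) = 4492 + 4*√(101 + I*√11)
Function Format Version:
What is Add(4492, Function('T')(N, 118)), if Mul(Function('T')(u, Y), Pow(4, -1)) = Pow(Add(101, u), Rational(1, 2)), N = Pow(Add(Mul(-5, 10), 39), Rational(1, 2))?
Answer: Add(4492, Mul(4, Pow(Add(101, Mul(I, Pow(11, Rational(1, 2)))), Rational(1, 2)))) ≈ Add(4532.2, Mul(0.65994, I))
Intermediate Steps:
N = Mul(I, Pow(11, Rational(1, 2))) (N = Pow(Add(-50, 39), Rational(1, 2)) = Pow(-11, Rational(1, 2)) = Mul(I, Pow(11, Rational(1, 2))) ≈ Mul(3.3166, I))
Function('T')(u, Y) = Mul(4, Pow(Add(101, u), Rational(1, 2)))
Add(4492, Function('T')(N, 118)) = Add(4492, Mul(4, Pow(Add(101, Mul(I, Pow(11, Rational(1, 2)))), Rational(1, 2))))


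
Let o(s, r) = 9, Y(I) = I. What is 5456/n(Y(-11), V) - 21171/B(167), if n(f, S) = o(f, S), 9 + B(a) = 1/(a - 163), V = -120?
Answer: 953116/315 ≈ 3025.8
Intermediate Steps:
B(a) = -9 + 1/(-163 + a) (B(a) = -9 + 1/(a - 163) = -9 + 1/(-163 + a))
n(f, S) = 9
5456/n(Y(-11), V) - 21171/B(167) = 5456/9 - 21171*(-163 + 167)/(1468 - 9*167) = 5456*(⅑) - 21171*4/(1468 - 1503) = 5456/9 - 21171/((¼)*(-35)) = 5456/9 - 21171/(-35/4) = 5456/9 - 21171*(-4/35) = 5456/9 + 84684/35 = 953116/315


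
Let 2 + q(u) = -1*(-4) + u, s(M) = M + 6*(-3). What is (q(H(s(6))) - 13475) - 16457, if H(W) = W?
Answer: -29942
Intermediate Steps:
s(M) = -18 + M (s(M) = M - 18 = -18 + M)
q(u) = 2 + u (q(u) = -2 + (-1*(-4) + u) = -2 + (4 + u) = 2 + u)
(q(H(s(6))) - 13475) - 16457 = ((2 + (-18 + 6)) - 13475) - 16457 = ((2 - 12) - 13475) - 16457 = (-10 - 13475) - 16457 = -13485 - 16457 = -29942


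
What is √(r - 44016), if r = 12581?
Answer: I*√31435 ≈ 177.3*I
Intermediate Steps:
√(r - 44016) = √(12581 - 44016) = √(-31435) = I*√31435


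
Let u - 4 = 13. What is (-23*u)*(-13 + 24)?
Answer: -4301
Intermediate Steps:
u = 17 (u = 4 + 13 = 17)
(-23*u)*(-13 + 24) = (-23*17)*(-13 + 24) = -391*11 = -4301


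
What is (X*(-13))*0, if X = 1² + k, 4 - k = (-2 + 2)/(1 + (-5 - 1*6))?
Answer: 0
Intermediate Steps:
k = 4 (k = 4 - (-2 + 2)/(1 + (-5 - 1*6)) = 4 - 0/(1 + (-5 - 6)) = 4 - 0/(1 - 11) = 4 - 0/(-10) = 4 - 0*(-1)/10 = 4 - 1*0 = 4 + 0 = 4)
X = 5 (X = 1² + 4 = 1 + 4 = 5)
(X*(-13))*0 = (5*(-13))*0 = -65*0 = 0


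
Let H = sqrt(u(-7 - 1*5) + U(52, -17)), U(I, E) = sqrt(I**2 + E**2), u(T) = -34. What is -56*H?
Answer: -56*sqrt(-34 + sqrt(2993)) ≈ -254.84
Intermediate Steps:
U(I, E) = sqrt(E**2 + I**2)
H = sqrt(-34 + sqrt(2993)) (H = sqrt(-34 + sqrt((-17)**2 + 52**2)) = sqrt(-34 + sqrt(289 + 2704)) = sqrt(-34 + sqrt(2993)) ≈ 4.5506)
-56*H = -56*sqrt(-34 + sqrt(2993))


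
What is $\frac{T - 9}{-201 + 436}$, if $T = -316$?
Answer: $- \frac{65}{47} \approx -1.383$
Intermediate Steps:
$\frac{T - 9}{-201 + 436} = \frac{-316 - 9}{-201 + 436} = - \frac{325}{235} = \left(-325\right) \frac{1}{235} = - \frac{65}{47}$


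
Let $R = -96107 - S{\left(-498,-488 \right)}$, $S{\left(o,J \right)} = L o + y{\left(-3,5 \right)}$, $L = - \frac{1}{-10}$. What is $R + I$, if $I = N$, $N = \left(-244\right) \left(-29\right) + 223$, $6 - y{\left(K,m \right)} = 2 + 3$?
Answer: $- \frac{443796}{5} \approx -88759.0$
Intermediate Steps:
$y{\left(K,m \right)} = 1$ ($y{\left(K,m \right)} = 6 - \left(2 + 3\right) = 6 - 5 = 1$)
$L = \frac{1}{10}$ ($L = \left(-1\right) \left(- \frac{1}{10}\right) = \frac{1}{10} \approx 0.1$)
$S{\left(o,J \right)} = 1 + \frac{o}{10}$ ($S{\left(o,J \right)} = \frac{o}{10} + 1 = 1 + \frac{o}{10}$)
$N = 7299$ ($N = 7076 + 223 = 7299$)
$R = - \frac{480291}{5}$ ($R = -96107 - \left(1 + \frac{1}{10} \left(-498\right)\right) = -96107 - \left(1 - \frac{249}{5}\right) = -96107 - - \frac{244}{5} = -96107 + \frac{244}{5} = - \frac{480291}{5} \approx -96058.0$)
$I = 7299$
$R + I = - \frac{480291}{5} + 7299 = - \frac{443796}{5}$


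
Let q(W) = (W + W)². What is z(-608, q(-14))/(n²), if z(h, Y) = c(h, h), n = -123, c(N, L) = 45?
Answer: 5/1681 ≈ 0.0029744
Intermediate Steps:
q(W) = 4*W² (q(W) = (2*W)² = 4*W²)
z(h, Y) = 45
z(-608, q(-14))/(n²) = 45/((-123)²) = 45/15129 = 45*(1/15129) = 5/1681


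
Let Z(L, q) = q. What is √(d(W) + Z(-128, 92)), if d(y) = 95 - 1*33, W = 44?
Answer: √154 ≈ 12.410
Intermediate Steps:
d(y) = 62 (d(y) = 95 - 33 = 62)
√(d(W) + Z(-128, 92)) = √(62 + 92) = √154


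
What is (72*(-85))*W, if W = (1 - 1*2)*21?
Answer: 128520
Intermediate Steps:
W = -21 (W = (1 - 2)*21 = -1*21 = -21)
(72*(-85))*W = (72*(-85))*(-21) = -6120*(-21) = 128520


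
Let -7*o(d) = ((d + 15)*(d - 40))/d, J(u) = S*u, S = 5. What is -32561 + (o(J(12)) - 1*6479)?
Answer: -273305/7 ≈ -39044.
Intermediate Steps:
J(u) = 5*u
o(d) = -(-40 + d)*(15 + d)/(7*d) (o(d) = -(d + 15)*(d - 40)/(7*d) = -(15 + d)*(-40 + d)/(7*d) = -(-40 + d)*(15 + d)/(7*d))
-32561 + (o(J(12)) - 1*6479) = -32561 + ((600 - 5*12*(-25 + 5*12))/(7*((5*12))) - 1*6479) = -32561 + ((⅐)*(600 - 1*60*(-25 + 60))/60 - 6479) = -32561 + ((⅐)*(1/60)*(600 - 1*60*35) - 6479) = -32561 + ((⅐)*(1/60)*(600 - 2100) - 6479) = -32561 + ((⅐)*(1/60)*(-1500) - 6479) = -32561 + (-25/7 - 6479) = -32561 - 45378/7 = -273305/7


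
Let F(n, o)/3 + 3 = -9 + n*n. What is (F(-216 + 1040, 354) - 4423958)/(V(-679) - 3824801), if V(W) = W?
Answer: 1193533/1912740 ≈ 0.62399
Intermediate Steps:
F(n, o) = -36 + 3*n**2 (F(n, o) = -9 + 3*(-9 + n*n) = -9 + 3*(-9 + n**2) = -9 + (-27 + 3*n**2) = -36 + 3*n**2)
(F(-216 + 1040, 354) - 4423958)/(V(-679) - 3824801) = ((-36 + 3*(-216 + 1040)**2) - 4423958)/(-679 - 3824801) = ((-36 + 3*824**2) - 4423958)/(-3825480) = ((-36 + 3*678976) - 4423958)*(-1/3825480) = ((-36 + 2036928) - 4423958)*(-1/3825480) = (2036892 - 4423958)*(-1/3825480) = -2387066*(-1/3825480) = 1193533/1912740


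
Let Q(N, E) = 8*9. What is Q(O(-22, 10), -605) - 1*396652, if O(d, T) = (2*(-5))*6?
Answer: -396580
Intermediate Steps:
O(d, T) = -60 (O(d, T) = -10*6 = -60)
Q(N, E) = 72
Q(O(-22, 10), -605) - 1*396652 = 72 - 1*396652 = 72 - 396652 = -396580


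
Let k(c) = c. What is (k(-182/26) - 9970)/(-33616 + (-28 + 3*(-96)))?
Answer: 9977/33932 ≈ 0.29403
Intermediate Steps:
(k(-182/26) - 9970)/(-33616 + (-28 + 3*(-96))) = (-182/26 - 9970)/(-33616 + (-28 + 3*(-96))) = (-182*1/26 - 9970)/(-33616 + (-28 - 288)) = (-7 - 9970)/(-33616 - 316) = -9977/(-33932) = -9977*(-1/33932) = 9977/33932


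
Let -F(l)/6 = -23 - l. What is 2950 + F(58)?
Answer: 3436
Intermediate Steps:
F(l) = 138 + 6*l (F(l) = -6*(-23 - l) = 138 + 6*l)
2950 + F(58) = 2950 + (138 + 6*58) = 2950 + (138 + 348) = 2950 + 486 = 3436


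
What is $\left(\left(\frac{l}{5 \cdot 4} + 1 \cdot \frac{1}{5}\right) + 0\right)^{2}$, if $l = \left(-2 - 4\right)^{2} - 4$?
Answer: $\frac{81}{25} \approx 3.24$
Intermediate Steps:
$l = 32$ ($l = \left(-6\right)^{2} - 4 = 36 - 4 = 32$)
$\left(\left(\frac{l}{5 \cdot 4} + 1 \cdot \frac{1}{5}\right) + 0\right)^{2} = \left(\left(\frac{32}{5 \cdot 4} + 1 \cdot \frac{1}{5}\right) + 0\right)^{2} = \left(\left(\frac{32}{20} + 1 \cdot \frac{1}{5}\right) + 0\right)^{2} = \left(\left(32 \cdot \frac{1}{20} + \frac{1}{5}\right) + 0\right)^{2} = \left(\left(\frac{8}{5} + \frac{1}{5}\right) + 0\right)^{2} = \left(\frac{9}{5} + 0\right)^{2} = \left(\frac{9}{5}\right)^{2} = \frac{81}{25}$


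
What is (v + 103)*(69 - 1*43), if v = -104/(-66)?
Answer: 89726/33 ≈ 2719.0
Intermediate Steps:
v = 52/33 (v = -104*(-1/66) = 52/33 ≈ 1.5758)
(v + 103)*(69 - 1*43) = (52/33 + 103)*(69 - 1*43) = 3451*(69 - 43)/33 = (3451/33)*26 = 89726/33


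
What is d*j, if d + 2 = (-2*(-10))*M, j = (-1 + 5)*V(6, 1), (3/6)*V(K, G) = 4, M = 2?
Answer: 1216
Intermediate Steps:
V(K, G) = 8 (V(K, G) = 2*4 = 8)
j = 32 (j = (-1 + 5)*8 = 4*8 = 32)
d = 38 (d = -2 - 2*(-10)*2 = -2 + 20*2 = -2 + 40 = 38)
d*j = 38*32 = 1216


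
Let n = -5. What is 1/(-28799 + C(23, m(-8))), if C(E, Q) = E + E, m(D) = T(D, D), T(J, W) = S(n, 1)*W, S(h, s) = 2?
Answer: -1/28753 ≈ -3.4779e-5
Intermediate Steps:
T(J, W) = 2*W
m(D) = 2*D
C(E, Q) = 2*E
1/(-28799 + C(23, m(-8))) = 1/(-28799 + 2*23) = 1/(-28799 + 46) = 1/(-28753) = -1/28753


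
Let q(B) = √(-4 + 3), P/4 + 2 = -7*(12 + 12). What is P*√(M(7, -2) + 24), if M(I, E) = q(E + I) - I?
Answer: -680*√(17 + I) ≈ -2804.9 - 82.427*I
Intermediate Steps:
P = -680 (P = -8 + 4*(-7*(12 + 12)) = -8 + 4*(-7*24) = -8 + 4*(-168) = -8 - 672 = -680)
q(B) = I (q(B) = √(-1) = I)
M(I, E) = I - I
P*√(M(7, -2) + 24) = -680*√((I - 1*7) + 24) = -680*√((I - 7) + 24) = -680*√((-7 + I) + 24) = -680*√(17 + I)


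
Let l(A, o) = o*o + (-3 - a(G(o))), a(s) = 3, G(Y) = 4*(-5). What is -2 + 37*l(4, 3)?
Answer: 109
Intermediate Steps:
G(Y) = -20
l(A, o) = -6 + o² (l(A, o) = o*o + (-3 - 1*3) = o² + (-3 - 3) = o² - 6 = -6 + o²)
-2 + 37*l(4, 3) = -2 + 37*(-6 + 3²) = -2 + 37*(-6 + 9) = -2 + 37*3 = -2 + 111 = 109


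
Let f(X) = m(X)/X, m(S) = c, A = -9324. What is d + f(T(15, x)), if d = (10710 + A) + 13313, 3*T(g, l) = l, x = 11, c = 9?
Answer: 161716/11 ≈ 14701.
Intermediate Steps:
T(g, l) = l/3
m(S) = 9
f(X) = 9/X
d = 14699 (d = (10710 - 9324) + 13313 = 1386 + 13313 = 14699)
d + f(T(15, x)) = 14699 + 9/(((⅓)*11)) = 14699 + 9/(11/3) = 14699 + 9*(3/11) = 14699 + 27/11 = 161716/11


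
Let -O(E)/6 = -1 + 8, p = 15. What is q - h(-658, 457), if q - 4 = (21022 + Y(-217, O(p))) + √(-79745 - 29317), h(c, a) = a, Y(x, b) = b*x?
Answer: 29683 + 3*I*√12118 ≈ 29683.0 + 330.25*I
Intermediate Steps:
O(E) = -42 (O(E) = -6*(-1 + 8) = -6*7 = -42)
q = 30140 + 3*I*√12118 (q = 4 + ((21022 - 42*(-217)) + √(-79745 - 29317)) = 4 + ((21022 + 9114) + √(-109062)) = 4 + (30136 + 3*I*√12118) = 30140 + 3*I*√12118 ≈ 30140.0 + 330.25*I)
q - h(-658, 457) = (30140 + 3*I*√12118) - 1*457 = (30140 + 3*I*√12118) - 457 = 29683 + 3*I*√12118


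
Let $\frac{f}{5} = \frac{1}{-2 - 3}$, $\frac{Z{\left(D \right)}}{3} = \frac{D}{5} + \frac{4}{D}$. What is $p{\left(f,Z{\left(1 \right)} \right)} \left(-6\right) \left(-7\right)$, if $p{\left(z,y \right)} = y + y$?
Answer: $\frac{5292}{5} \approx 1058.4$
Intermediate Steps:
$Z{\left(D \right)} = \frac{12}{D} + \frac{3 D}{5}$ ($Z{\left(D \right)} = 3 \left(\frac{D}{5} + \frac{4}{D}\right) = 3 \left(\frac{4}{D} + \frac{D}{5}\right) = \frac{12}{D} + \frac{3 D}{5}$)
$f = -1$ ($f = \frac{5}{-2 - 3} = \frac{5}{-5} = 5 \left(- \frac{1}{5}\right) = -1$)
$p{\left(z,y \right)} = 2 y$
$p{\left(f,Z{\left(1 \right)} \right)} \left(-6\right) \left(-7\right) = 2 \left(\frac{12}{1} + \frac{3}{5} \cdot 1\right) \left(-6\right) \left(-7\right) = 2 \left(12 \cdot 1 + \frac{3}{5}\right) \left(-6\right) \left(-7\right) = 2 \left(12 + \frac{3}{5}\right) \left(-6\right) \left(-7\right) = 2 \cdot \frac{63}{5} \left(-6\right) \left(-7\right) = \frac{126}{5} \left(-6\right) \left(-7\right) = \left(- \frac{756}{5}\right) \left(-7\right) = \frac{5292}{5}$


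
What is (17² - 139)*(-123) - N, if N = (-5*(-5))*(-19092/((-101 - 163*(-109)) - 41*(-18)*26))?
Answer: -339739500/18427 ≈ -18437.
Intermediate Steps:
N = -238650/18427 (N = 25*(-19092/((-101 + 17767) + 738*26)) = 25*(-19092/(17666 + 19188)) = 25*(-19092/36854) = 25*(-19092*1/36854) = 25*(-9546/18427) = -238650/18427 ≈ -12.951)
(17² - 139)*(-123) - N = (17² - 139)*(-123) - 1*(-238650/18427) = (289 - 139)*(-123) + 238650/18427 = 150*(-123) + 238650/18427 = -18450 + 238650/18427 = -339739500/18427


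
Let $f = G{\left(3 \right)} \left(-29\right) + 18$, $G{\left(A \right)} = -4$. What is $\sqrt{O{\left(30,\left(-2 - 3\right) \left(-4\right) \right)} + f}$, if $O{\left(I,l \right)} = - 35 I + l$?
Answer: $8 i \sqrt{14} \approx 29.933 i$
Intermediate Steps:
$f = 134$ ($f = \left(-4\right) \left(-29\right) + 18 = 116 + 18 = 134$)
$O{\left(I,l \right)} = l - 35 I$
$\sqrt{O{\left(30,\left(-2 - 3\right) \left(-4\right) \right)} + f} = \sqrt{\left(\left(-2 - 3\right) \left(-4\right) - 1050\right) + 134} = \sqrt{\left(\left(-5\right) \left(-4\right) - 1050\right) + 134} = \sqrt{\left(20 - 1050\right) + 134} = \sqrt{-1030 + 134} = \sqrt{-896} = 8 i \sqrt{14}$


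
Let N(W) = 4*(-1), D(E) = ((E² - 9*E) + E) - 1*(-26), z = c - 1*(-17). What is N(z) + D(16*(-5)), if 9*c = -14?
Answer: 7062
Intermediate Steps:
c = -14/9 (c = (⅑)*(-14) = -14/9 ≈ -1.5556)
z = 139/9 (z = -14/9 - 1*(-17) = -14/9 + 17 = 139/9 ≈ 15.444)
D(E) = 26 + E² - 8*E (D(E) = (E² - 8*E) + 26 = 26 + E² - 8*E)
N(W) = -4
N(z) + D(16*(-5)) = -4 + (26 + (16*(-5))² - 128*(-5)) = -4 + (26 + (-80)² - 8*(-80)) = -4 + (26 + 6400 + 640) = -4 + 7066 = 7062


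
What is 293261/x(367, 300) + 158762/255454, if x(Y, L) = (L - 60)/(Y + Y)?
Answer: 13746856148869/15327240 ≈ 8.9689e+5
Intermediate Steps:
x(Y, L) = (-60 + L)/(2*Y) (x(Y, L) = (-60 + L)/((2*Y)) = (-60 + L)*(1/(2*Y)) = (-60 + L)/(2*Y))
293261/x(367, 300) + 158762/255454 = 293261/(((½)*(-60 + 300)/367)) + 158762/255454 = 293261/(((½)*(1/367)*240)) + 158762*(1/255454) = 293261/(120/367) + 79381/127727 = 293261*(367/120) + 79381/127727 = 107626787/120 + 79381/127727 = 13746856148869/15327240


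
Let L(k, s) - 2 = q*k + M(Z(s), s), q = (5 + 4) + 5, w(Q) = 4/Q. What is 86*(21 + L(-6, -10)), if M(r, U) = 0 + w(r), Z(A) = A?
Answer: -26402/5 ≈ -5280.4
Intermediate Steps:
M(r, U) = 4/r (M(r, U) = 0 + 4/r = 4/r)
q = 14 (q = 9 + 5 = 14)
L(k, s) = 2 + 4/s + 14*k (L(k, s) = 2 + (14*k + 4/s) = 2 + (4/s + 14*k) = 2 + 4/s + 14*k)
86*(21 + L(-6, -10)) = 86*(21 + (2 + 4/(-10) + 14*(-6))) = 86*(21 + (2 + 4*(-1/10) - 84)) = 86*(21 + (2 - 2/5 - 84)) = 86*(21 - 412/5) = 86*(-307/5) = -26402/5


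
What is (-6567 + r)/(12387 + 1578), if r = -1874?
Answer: -8441/13965 ≈ -0.60444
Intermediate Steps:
(-6567 + r)/(12387 + 1578) = (-6567 - 1874)/(12387 + 1578) = -8441/13965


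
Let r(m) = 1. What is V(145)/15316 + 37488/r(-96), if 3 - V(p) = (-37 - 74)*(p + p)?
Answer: 82028343/2188 ≈ 37490.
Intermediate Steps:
V(p) = 3 + 222*p (V(p) = 3 - (-37 - 74)*(p + p) = 3 - (-111)*2*p = 3 - (-222)*p = 3 + 222*p)
V(145)/15316 + 37488/r(-96) = (3 + 222*145)/15316 + 37488/1 = (3 + 32190)*(1/15316) + 37488*1 = 32193*(1/15316) + 37488 = 4599/2188 + 37488 = 82028343/2188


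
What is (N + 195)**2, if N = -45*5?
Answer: 900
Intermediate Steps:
N = -225
(N + 195)**2 = (-225 + 195)**2 = (-30)**2 = 900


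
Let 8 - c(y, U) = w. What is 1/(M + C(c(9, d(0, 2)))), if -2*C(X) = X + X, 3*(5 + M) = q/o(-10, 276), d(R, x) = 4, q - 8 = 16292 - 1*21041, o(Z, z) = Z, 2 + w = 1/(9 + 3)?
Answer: 60/8587 ≈ 0.0069873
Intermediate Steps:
w = -23/12 (w = -2 + 1/(9 + 3) = -2 + 1/12 = -23/12 ≈ -1.9167)
q = -4741 (q = 8 + (16292 - 1*21041) = 8 + (16292 - 21041) = 8 - 4749 = -4741)
c(y, U) = 119/12 (c(y, U) = 8 - 1*(-23/12) = 8 + 23/12 = 119/12)
M = 4591/30 (M = -5 + (-4741/(-10))/3 = -5 + (-4741*(-⅒))/3 = -5 + (⅓)*(4741/10) = -5 + 4741/30 = 4591/30 ≈ 153.03)
C(X) = -X (C(X) = -(X + X)/2 = -X)
1/(M + C(c(9, d(0, 2)))) = 1/(4591/30 - 1*119/12) = 1/(4591/30 - 119/12) = 1/(8587/60) = 60/8587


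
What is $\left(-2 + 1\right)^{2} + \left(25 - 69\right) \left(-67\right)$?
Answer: $2949$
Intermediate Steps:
$\left(-2 + 1\right)^{2} + \left(25 - 69\right) \left(-67\right) = \left(-1\right)^{2} - -2948 = 1 + 2948 = 2949$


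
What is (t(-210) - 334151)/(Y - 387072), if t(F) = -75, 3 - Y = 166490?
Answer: 334226/553559 ≈ 0.60378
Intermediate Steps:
Y = -166487 (Y = 3 - 1*166490 = 3 - 166490 = -166487)
(t(-210) - 334151)/(Y - 387072) = (-75 - 334151)/(-166487 - 387072) = -334226/(-553559) = -334226*(-1/553559) = 334226/553559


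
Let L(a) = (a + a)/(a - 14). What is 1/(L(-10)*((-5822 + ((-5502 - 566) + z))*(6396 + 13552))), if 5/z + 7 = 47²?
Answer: -3303/652842559625 ≈ -5.0594e-9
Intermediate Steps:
z = 5/2202 (z = 5/(-7 + 47²) = 5/(-7 + 2209) = 5/2202 ≈ 0.0022707)
L(a) = 2*a/(-14 + a) (L(a) = (2*a)/(-14 + a) = 2*a/(-14 + a))
1/(L(-10)*((-5822 + ((-5502 - 566) + z))*(6396 + 13552))) = 1/((2*(-10)/(-14 - 10))*((-5822 + ((-5502 - 566) + 5/2202))*(6396 + 13552))) = 1/((2*(-10)/(-24))*((-5822 + (-6068 + 5/2202))*19948)) = 1/((2*(-10)*(-1/24))*((-5822 - 13361731/2202)*19948)) = 1/(5*(-26181775/2202*19948)/6) = 1/((⅚)*(-261137023850/1101)) = 1/(-652842559625/3303) = -3303/652842559625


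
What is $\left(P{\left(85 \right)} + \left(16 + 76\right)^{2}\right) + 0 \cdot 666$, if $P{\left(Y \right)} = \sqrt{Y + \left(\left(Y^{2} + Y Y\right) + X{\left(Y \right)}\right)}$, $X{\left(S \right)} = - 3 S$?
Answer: $8464 + 2 \sqrt{3570} \approx 8583.5$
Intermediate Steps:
$P{\left(Y \right)} = \sqrt{- 2 Y + 2 Y^{2}}$ ($P{\left(Y \right)} = \sqrt{Y - \left(- Y^{2} + 3 Y - Y Y\right)} = \sqrt{Y - \left(- 2 Y^{2} + 3 Y\right)} = \sqrt{Y + \left(2 Y^{2} - 3 Y\right)} = \sqrt{Y + \left(- 3 Y + 2 Y^{2}\right)} = \sqrt{- 2 Y + 2 Y^{2}}$)
$\left(P{\left(85 \right)} + \left(16 + 76\right)^{2}\right) + 0 \cdot 666 = \left(\sqrt{2} \sqrt{85 \left(-1 + 85\right)} + \left(16 + 76\right)^{2}\right) + 0 \cdot 666 = \left(\sqrt{2} \sqrt{85 \cdot 84} + 92^{2}\right) + 0 = \left(\sqrt{2} \sqrt{7140} + 8464\right) + 0 = \left(\sqrt{2} \cdot 2 \sqrt{1785} + 8464\right) + 0 = \left(2 \sqrt{3570} + 8464\right) + 0 = \left(8464 + 2 \sqrt{3570}\right) + 0 = 8464 + 2 \sqrt{3570}$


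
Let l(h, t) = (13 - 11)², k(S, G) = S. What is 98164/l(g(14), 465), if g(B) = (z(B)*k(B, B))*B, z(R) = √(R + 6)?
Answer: 24541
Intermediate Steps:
z(R) = √(6 + R)
g(B) = B²*√(6 + B) (g(B) = (√(6 + B)*B)*B = (B*√(6 + B))*B = B²*√(6 + B))
l(h, t) = 4 (l(h, t) = 2² = 4)
98164/l(g(14), 465) = 98164/4 = 98164*(¼) = 24541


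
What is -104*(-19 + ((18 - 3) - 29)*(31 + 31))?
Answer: 92248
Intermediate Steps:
-104*(-19 + ((18 - 3) - 29)*(31 + 31)) = -104*(-19 + (15 - 29)*62) = -104*(-19 - 14*62) = -104*(-19 - 868) = -104*(-887) = 92248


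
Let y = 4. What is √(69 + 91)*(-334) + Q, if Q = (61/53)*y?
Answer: 244/53 - 1336*√10 ≈ -4220.2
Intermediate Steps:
Q = 244/53 (Q = (61/53)*4 = 244/53 ≈ 4.6038)
√(69 + 91)*(-334) + Q = √(69 + 91)*(-334) + 244/53 = √160*(-334) + 244/53 = (4*√10)*(-334) + 244/53 = -1336*√10 + 244/53 = 244/53 - 1336*√10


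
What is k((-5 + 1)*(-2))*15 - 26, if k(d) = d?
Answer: 94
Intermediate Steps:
k((-5 + 1)*(-2))*15 - 26 = ((-5 + 1)*(-2))*15 - 26 = -4*(-2)*15 - 26 = 8*15 - 26 = 120 - 26 = 94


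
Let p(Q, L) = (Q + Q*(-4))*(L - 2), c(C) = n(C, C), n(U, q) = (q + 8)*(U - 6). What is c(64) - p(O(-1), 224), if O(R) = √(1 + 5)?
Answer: 4176 + 666*√6 ≈ 5807.4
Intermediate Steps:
n(U, q) = (-6 + U)*(8 + q) (n(U, q) = (8 + q)*(-6 + U) = (-6 + U)*(8 + q))
O(R) = √6
c(C) = -48 + C² + 2*C (c(C) = -48 - 6*C + 8*C + C*C = -48 - 6*C + 8*C + C² = -48 + C² + 2*C)
p(Q, L) = -3*Q*(-2 + L) (p(Q, L) = (Q - 4*Q)*(-2 + L) = (-3*Q)*(-2 + L) = -3*Q*(-2 + L))
c(64) - p(O(-1), 224) = (-48 + 64² + 2*64) - 3*√6*(2 - 1*224) = (-48 + 4096 + 128) - 3*√6*(2 - 224) = 4176 - 3*√6*(-222) = 4176 - (-666)*√6 = 4176 + 666*√6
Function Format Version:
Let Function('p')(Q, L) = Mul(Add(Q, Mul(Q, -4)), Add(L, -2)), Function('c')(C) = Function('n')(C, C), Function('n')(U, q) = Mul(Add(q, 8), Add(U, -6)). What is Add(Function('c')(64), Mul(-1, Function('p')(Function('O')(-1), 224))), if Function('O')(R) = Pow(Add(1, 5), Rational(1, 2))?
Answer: Add(4176, Mul(666, Pow(6, Rational(1, 2)))) ≈ 5807.4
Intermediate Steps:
Function('n')(U, q) = Mul(Add(-6, U), Add(8, q)) (Function('n')(U, q) = Mul(Add(8, q), Add(-6, U)) = Mul(Add(-6, U), Add(8, q)))
Function('O')(R) = Pow(6, Rational(1, 2))
Function('c')(C) = Add(-48, Pow(C, 2), Mul(2, C)) (Function('c')(C) = Add(-48, Mul(-6, C), Mul(8, C), Mul(C, C)) = Add(-48, Mul(-6, C), Mul(8, C), Pow(C, 2)) = Add(-48, Pow(C, 2), Mul(2, C)))
Function('p')(Q, L) = Mul(-3, Q, Add(-2, L)) (Function('p')(Q, L) = Mul(Add(Q, Mul(-4, Q)), Add(-2, L)) = Mul(Mul(-3, Q), Add(-2, L)) = Mul(-3, Q, Add(-2, L)))
Add(Function('c')(64), Mul(-1, Function('p')(Function('O')(-1), 224))) = Add(Add(-48, Pow(64, 2), Mul(2, 64)), Mul(-1, Mul(3, Pow(6, Rational(1, 2)), Add(2, Mul(-1, 224))))) = Add(Add(-48, 4096, 128), Mul(-1, Mul(3, Pow(6, Rational(1, 2)), Add(2, -224)))) = Add(4176, Mul(-1, Mul(3, Pow(6, Rational(1, 2)), -222))) = Add(4176, Mul(-1, Mul(-666, Pow(6, Rational(1, 2))))) = Add(4176, Mul(666, Pow(6, Rational(1, 2))))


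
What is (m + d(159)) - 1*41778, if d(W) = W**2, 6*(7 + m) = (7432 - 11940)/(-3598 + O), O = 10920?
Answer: -25894937/1569 ≈ -16504.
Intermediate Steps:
m = -11144/1569 (m = -7 + ((7432 - 11940)/(-3598 + 10920))/6 = -7 + (-4508/7322)/6 = -7 + (-4508*1/7322)/6 = -7 + (1/6)*(-322/523) = -7 - 161/1569 = -11144/1569 ≈ -7.1026)
(m + d(159)) - 1*41778 = (-11144/1569 + 159**2) - 1*41778 = (-11144/1569 + 25281) - 41778 = 39654745/1569 - 41778 = -25894937/1569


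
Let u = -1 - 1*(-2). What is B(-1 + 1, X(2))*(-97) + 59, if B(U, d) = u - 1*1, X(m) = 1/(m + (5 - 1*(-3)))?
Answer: 59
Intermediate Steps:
u = 1 (u = -1 + 2 = 1)
X(m) = 1/(8 + m) (X(m) = 1/(m + (5 + 3)) = 1/(m + 8) = 1/(8 + m))
B(U, d) = 0 (B(U, d) = 1 - 1*1 = 1 - 1 = 0)
B(-1 + 1, X(2))*(-97) + 59 = 0*(-97) + 59 = 0 + 59 = 59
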